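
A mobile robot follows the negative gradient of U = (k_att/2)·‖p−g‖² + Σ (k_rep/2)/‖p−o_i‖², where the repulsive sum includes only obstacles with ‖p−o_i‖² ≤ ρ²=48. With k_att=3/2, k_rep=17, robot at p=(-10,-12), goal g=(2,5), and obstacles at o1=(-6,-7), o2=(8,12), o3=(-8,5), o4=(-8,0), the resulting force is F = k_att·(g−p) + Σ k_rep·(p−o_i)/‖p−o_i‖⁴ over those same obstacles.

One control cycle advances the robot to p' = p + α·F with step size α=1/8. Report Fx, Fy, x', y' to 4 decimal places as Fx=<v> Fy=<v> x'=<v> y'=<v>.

Fx=17.9595 Fy=25.4494 x'=-7.7551 y'=-8.8188

F_att = 3/2·(g−p) = 3/2·(12,17) = (18.0000,25.5000)
o1: d²=41 ≤ ρ²=48; F_rep = 17·(-4,-5)/41² = (-0.0405,-0.0506)
o2: d²=900 > ρ²=48 → inactive
o3: d²=293 > ρ²=48 → inactive
o4: d²=148 > ρ²=48 → inactive
F = F_att + ΣF_rep = (17.9595,25.4494)
p' = p + 1/8·F = (-7.7551,-8.8188)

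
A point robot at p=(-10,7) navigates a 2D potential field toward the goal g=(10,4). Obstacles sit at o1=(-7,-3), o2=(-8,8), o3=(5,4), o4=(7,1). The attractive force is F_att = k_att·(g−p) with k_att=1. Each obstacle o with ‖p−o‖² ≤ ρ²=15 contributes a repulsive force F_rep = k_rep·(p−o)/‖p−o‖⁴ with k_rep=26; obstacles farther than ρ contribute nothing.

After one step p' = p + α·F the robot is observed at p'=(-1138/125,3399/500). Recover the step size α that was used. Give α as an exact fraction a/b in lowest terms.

F_att = 1·(g−p) = 1·(20,-3) = (20.0000,-3.0000)
o1: d²=109 > ρ²=15 → inactive
o2: d²=5 ≤ ρ²=15; F_rep = 26·(-2,-1)/5² = (-2.0800,-1.0400)
o3: d²=234 > ρ²=15 → inactive
o4: d²=325 > ρ²=15 → inactive
F = F_att + ΣF_rep = (17.9200,-4.0400)
Δp = p'−p = (0.8960,-0.2020); α = Δx/Fx = (112/125) / (448/25) = 1/20
check: Δy/Fy = (-101/500) / (-101/25) = 1/20 ✓

α = 1/20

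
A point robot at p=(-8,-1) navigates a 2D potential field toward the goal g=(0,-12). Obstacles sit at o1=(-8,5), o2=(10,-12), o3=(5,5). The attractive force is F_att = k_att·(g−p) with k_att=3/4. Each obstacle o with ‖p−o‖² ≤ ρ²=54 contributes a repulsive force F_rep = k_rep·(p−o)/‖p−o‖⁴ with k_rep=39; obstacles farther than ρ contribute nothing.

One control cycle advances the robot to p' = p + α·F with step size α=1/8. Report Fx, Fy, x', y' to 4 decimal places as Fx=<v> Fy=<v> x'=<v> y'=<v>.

Fx=6.0000 Fy=-8.4306 x'=-7.2500 y'=-2.0538

F_att = 3/4·(g−p) = 3/4·(8,-11) = (6.0000,-8.2500)
o1: d²=36 ≤ ρ²=54; F_rep = 39·(0,-6)/36² = (0.0000,-0.1806)
o2: d²=445 > ρ²=54 → inactive
o3: d²=205 > ρ²=54 → inactive
F = F_att + ΣF_rep = (6.0000,-8.4306)
p' = p + 1/8·F = (-7.2500,-2.0538)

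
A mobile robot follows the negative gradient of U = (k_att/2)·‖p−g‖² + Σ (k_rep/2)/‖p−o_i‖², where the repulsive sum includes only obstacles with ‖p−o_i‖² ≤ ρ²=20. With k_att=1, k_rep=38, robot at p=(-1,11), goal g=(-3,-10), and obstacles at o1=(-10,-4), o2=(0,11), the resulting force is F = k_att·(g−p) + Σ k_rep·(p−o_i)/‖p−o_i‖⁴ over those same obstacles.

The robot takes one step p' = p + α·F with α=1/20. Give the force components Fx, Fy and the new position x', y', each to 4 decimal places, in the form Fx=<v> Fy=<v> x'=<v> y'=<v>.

F_att = 1·(g−p) = 1·(-2,-21) = (-2.0000,-21.0000)
o1: d²=306 > ρ²=20 → inactive
o2: d²=1 ≤ ρ²=20; F_rep = 38·(-1,0)/1² = (-38.0000,0.0000)
F = F_att + ΣF_rep = (-40.0000,-21.0000)
p' = p + 1/20·F = (-3.0000,9.9500)

Fx=-40.0000 Fy=-21.0000 x'=-3.0000 y'=9.9500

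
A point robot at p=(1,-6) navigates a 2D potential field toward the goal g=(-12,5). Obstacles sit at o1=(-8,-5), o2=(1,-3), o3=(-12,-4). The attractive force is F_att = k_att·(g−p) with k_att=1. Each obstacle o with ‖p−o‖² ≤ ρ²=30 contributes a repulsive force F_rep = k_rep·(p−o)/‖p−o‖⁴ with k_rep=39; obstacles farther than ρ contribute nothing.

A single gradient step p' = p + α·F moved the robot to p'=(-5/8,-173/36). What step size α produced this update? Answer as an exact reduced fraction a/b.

α = 1/8

F_att = 1·(g−p) = 1·(-13,11) = (-13.0000,11.0000)
o1: d²=82 > ρ²=30 → inactive
o2: d²=9 ≤ ρ²=30; F_rep = 39·(0,-3)/9² = (0.0000,-1.4444)
o3: d²=173 > ρ²=30 → inactive
F = F_att + ΣF_rep = (-13.0000,9.5556)
Δp = p'−p = (-1.6250,1.1944); α = Δx/Fx = (-13/8) / (-13) = 1/8
check: Δy/Fy = (43/36) / (86/9) = 1/8 ✓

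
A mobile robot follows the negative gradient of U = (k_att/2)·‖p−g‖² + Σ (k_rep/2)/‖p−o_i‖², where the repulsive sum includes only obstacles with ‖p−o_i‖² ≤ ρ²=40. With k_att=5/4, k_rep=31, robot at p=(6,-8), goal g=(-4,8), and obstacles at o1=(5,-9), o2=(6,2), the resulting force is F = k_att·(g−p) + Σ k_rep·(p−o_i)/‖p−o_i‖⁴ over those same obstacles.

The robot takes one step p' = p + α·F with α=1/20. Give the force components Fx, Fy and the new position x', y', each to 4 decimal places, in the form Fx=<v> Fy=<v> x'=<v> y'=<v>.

F_att = 5/4·(g−p) = 5/4·(-10,16) = (-12.5000,20.0000)
o1: d²=2 ≤ ρ²=40; F_rep = 31·(1,1)/2² = (7.7500,7.7500)
o2: d²=100 > ρ²=40 → inactive
F = F_att + ΣF_rep = (-4.7500,27.7500)
p' = p + 1/20·F = (5.7625,-6.6125)

Fx=-4.7500 Fy=27.7500 x'=5.7625 y'=-6.6125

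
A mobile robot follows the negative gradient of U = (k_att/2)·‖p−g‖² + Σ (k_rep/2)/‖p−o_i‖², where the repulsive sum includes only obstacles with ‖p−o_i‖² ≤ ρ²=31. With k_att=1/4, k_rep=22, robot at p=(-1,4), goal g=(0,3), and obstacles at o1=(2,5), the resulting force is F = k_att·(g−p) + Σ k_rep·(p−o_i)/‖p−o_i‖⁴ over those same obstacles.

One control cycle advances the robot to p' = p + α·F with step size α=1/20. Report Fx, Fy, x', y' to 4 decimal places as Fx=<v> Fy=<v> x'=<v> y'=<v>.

Fx=-0.4100 Fy=-0.4700 x'=-1.0205 y'=3.9765

F_att = 1/4·(g−p) = 1/4·(1,-1) = (0.2500,-0.2500)
o1: d²=10 ≤ ρ²=31; F_rep = 22·(-3,-1)/10² = (-0.6600,-0.2200)
F = F_att + ΣF_rep = (-0.4100,-0.4700)
p' = p + 1/20·F = (-1.0205,3.9765)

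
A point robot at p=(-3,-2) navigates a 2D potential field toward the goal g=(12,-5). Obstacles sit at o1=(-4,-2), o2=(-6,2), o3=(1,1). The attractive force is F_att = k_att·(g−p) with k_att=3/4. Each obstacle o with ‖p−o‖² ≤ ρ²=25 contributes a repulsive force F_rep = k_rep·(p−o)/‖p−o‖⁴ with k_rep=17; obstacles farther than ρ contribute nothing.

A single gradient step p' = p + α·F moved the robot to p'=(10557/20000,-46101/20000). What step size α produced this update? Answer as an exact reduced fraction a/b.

α = 1/8

F_att = 3/4·(g−p) = 3/4·(15,-3) = (11.2500,-2.2500)
o1: d²=1 ≤ ρ²=25; F_rep = 17·(1,0)/1² = (17.0000,0.0000)
o2: d²=25 ≤ ρ²=25; F_rep = 17·(3,-4)/25² = (0.0816,-0.1088)
o3: d²=25 ≤ ρ²=25; F_rep = 17·(-4,-3)/25² = (-0.1088,-0.0816)
F = F_att + ΣF_rep = (28.2228,-2.4404)
Δp = p'−p = (3.5278,-0.3050); α = Δx/Fx = (70557/20000) / (70557/2500) = 1/8
check: Δy/Fy = (-6101/20000) / (-6101/2500) = 1/8 ✓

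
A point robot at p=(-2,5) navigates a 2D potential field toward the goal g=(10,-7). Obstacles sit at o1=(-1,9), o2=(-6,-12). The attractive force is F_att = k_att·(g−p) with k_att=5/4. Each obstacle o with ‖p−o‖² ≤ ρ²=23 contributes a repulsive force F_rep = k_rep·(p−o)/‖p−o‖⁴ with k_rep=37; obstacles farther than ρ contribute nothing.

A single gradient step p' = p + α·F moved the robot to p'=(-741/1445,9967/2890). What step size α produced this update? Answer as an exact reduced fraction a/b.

F_att = 5/4·(g−p) = 5/4·(12,-12) = (15.0000,-15.0000)
o1: d²=17 ≤ ρ²=23; F_rep = 37·(-1,-4)/17² = (-0.1280,-0.5121)
o2: d²=305 > ρ²=23 → inactive
F = F_att + ΣF_rep = (14.8720,-15.5121)
Δp = p'−p = (1.4872,-1.5512); α = Δx/Fx = (2149/1445) / (4298/289) = 1/10
check: Δy/Fy = (-4483/2890) / (-4483/289) = 1/10 ✓

α = 1/10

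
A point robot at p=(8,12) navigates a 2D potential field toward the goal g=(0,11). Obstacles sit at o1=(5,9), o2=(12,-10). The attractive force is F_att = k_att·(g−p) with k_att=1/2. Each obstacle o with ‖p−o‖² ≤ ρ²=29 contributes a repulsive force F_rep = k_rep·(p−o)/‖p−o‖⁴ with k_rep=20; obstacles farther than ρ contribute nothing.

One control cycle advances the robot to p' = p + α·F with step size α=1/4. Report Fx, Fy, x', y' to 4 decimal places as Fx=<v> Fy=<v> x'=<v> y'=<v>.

F_att = 1/2·(g−p) = 1/2·(-8,-1) = (-4.0000,-0.5000)
o1: d²=18 ≤ ρ²=29; F_rep = 20·(3,3)/18² = (0.1852,0.1852)
o2: d²=500 > ρ²=29 → inactive
F = F_att + ΣF_rep = (-3.8148,-0.3148)
p' = p + 1/4·F = (7.0463,11.9213)

Fx=-3.8148 Fy=-0.3148 x'=7.0463 y'=11.9213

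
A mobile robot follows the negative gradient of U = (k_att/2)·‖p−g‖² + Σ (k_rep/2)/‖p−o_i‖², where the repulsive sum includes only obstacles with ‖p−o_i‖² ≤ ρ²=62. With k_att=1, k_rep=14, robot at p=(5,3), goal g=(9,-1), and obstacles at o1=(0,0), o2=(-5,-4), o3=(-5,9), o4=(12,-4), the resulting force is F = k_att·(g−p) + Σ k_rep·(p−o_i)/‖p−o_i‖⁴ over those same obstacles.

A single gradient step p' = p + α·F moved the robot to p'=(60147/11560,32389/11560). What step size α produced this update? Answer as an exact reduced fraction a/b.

F_att = 1·(g−p) = 1·(4,-4) = (4.0000,-4.0000)
o1: d²=34 ≤ ρ²=62; F_rep = 14·(5,3)/34² = (0.0606,0.0363)
o2: d²=149 > ρ²=62 → inactive
o3: d²=136 > ρ²=62 → inactive
o4: d²=98 > ρ²=62 → inactive
F = F_att + ΣF_rep = (4.0606,-3.9637)
Δp = p'−p = (0.2030,-0.1982); α = Δx/Fx = (2347/11560) / (2347/578) = 1/20
check: Δy/Fy = (-2291/11560) / (-2291/578) = 1/20 ✓

α = 1/20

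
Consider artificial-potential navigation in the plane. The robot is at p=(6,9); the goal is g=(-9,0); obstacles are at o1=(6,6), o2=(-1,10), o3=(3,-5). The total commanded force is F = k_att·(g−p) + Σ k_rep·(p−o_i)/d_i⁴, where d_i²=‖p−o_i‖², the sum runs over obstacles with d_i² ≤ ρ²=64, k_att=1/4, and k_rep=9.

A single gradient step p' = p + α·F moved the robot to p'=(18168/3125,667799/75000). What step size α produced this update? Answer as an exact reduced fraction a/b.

α = 1/20

F_att = 1/4·(g−p) = 1/4·(-15,-9) = (-3.7500,-2.2500)
o1: d²=9 ≤ ρ²=64; F_rep = 9·(0,3)/9² = (0.0000,0.3333)
o2: d²=50 ≤ ρ²=64; F_rep = 9·(7,-1)/50² = (0.0252,-0.0036)
o3: d²=205 > ρ²=64 → inactive
F = F_att + ΣF_rep = (-3.7248,-1.9203)
Δp = p'−p = (-0.1862,-0.0960); α = Δx/Fx = (-582/3125) / (-2328/625) = 1/20
check: Δy/Fy = (-7201/75000) / (-7201/3750) = 1/20 ✓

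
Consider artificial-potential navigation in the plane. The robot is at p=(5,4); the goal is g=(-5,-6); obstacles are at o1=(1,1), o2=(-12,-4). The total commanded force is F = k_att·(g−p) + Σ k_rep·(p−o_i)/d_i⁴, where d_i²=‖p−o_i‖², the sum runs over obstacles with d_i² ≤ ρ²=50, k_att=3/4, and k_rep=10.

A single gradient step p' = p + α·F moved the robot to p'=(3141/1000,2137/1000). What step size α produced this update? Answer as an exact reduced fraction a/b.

α = 1/4

F_att = 3/4·(g−p) = 3/4·(-10,-10) = (-7.5000,-7.5000)
o1: d²=25 ≤ ρ²=50; F_rep = 10·(4,3)/25² = (0.0640,0.0480)
o2: d²=353 > ρ²=50 → inactive
F = F_att + ΣF_rep = (-7.4360,-7.4520)
Δp = p'−p = (-1.8590,-1.8630); α = Δx/Fx = (-1859/1000) / (-1859/250) = 1/4
check: Δy/Fy = (-1863/1000) / (-1863/250) = 1/4 ✓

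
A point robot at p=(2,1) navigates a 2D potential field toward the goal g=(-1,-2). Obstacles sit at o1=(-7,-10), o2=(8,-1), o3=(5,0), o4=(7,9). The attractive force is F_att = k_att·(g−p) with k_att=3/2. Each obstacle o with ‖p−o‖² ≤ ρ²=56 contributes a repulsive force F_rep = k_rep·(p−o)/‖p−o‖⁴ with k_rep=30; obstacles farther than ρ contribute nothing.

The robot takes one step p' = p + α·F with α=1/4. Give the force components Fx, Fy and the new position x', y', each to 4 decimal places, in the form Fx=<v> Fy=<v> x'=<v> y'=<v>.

F_att = 3/2·(g−p) = 3/2·(-3,-3) = (-4.5000,-4.5000)
o1: d²=202 > ρ²=56 → inactive
o2: d²=40 ≤ ρ²=56; F_rep = 30·(-6,2)/40² = (-0.1125,0.0375)
o3: d²=10 ≤ ρ²=56; F_rep = 30·(-3,1)/10² = (-0.9000,0.3000)
o4: d²=89 > ρ²=56 → inactive
F = F_att + ΣF_rep = (-5.5125,-4.1625)
p' = p + 1/4·F = (0.6219,-0.0406)

Fx=-5.5125 Fy=-4.1625 x'=0.6219 y'=-0.0406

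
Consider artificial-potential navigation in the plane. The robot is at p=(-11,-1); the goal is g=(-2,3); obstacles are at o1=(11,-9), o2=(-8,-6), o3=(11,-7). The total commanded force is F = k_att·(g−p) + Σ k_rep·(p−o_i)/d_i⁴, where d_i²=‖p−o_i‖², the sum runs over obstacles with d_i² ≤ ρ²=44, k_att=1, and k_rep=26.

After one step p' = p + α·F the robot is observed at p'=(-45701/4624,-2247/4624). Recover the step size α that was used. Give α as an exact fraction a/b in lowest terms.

F_att = 1·(g−p) = 1·(9,4) = (9.0000,4.0000)
o1: d²=548 > ρ²=44 → inactive
o2: d²=34 ≤ ρ²=44; F_rep = 26·(-3,5)/34² = (-0.0675,0.1125)
o3: d²=520 > ρ²=44 → inactive
F = F_att + ΣF_rep = (8.9325,4.1125)
Δp = p'−p = (1.1166,0.5141); α = Δx/Fx = (5163/4624) / (5163/578) = 1/8
check: Δy/Fy = (2377/4624) / (2377/578) = 1/8 ✓

α = 1/8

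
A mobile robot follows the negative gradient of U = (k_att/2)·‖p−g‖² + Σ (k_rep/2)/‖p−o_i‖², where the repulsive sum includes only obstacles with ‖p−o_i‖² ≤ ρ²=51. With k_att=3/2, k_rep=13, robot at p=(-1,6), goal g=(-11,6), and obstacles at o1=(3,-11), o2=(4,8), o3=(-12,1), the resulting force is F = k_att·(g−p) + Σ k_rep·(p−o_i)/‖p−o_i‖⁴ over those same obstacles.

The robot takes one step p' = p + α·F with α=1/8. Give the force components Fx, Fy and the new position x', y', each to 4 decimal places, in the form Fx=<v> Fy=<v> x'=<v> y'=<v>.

Fx=-15.0773 Fy=-0.0309 x'=-2.8847 y'=5.9961

F_att = 3/2·(g−p) = 3/2·(-10,0) = (-15.0000,0.0000)
o1: d²=305 > ρ²=51 → inactive
o2: d²=29 ≤ ρ²=51; F_rep = 13·(-5,-2)/29² = (-0.0773,-0.0309)
o3: d²=146 > ρ²=51 → inactive
F = F_att + ΣF_rep = (-15.0773,-0.0309)
p' = p + 1/8·F = (-2.8847,5.9961)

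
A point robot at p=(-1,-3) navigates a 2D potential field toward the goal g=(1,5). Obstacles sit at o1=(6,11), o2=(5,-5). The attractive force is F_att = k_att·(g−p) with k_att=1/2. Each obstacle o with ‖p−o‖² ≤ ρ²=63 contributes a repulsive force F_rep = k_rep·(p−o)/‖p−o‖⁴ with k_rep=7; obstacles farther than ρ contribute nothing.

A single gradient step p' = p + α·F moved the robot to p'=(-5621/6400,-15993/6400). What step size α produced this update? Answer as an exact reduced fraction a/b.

F_att = 1/2·(g−p) = 1/2·(2,8) = (1.0000,4.0000)
o1: d²=245 > ρ²=63 → inactive
o2: d²=40 ≤ ρ²=63; F_rep = 7·(-6,2)/40² = (-0.0262,0.0088)
F = F_att + ΣF_rep = (0.9738,4.0088)
Δp = p'−p = (0.1217,0.5011); α = Δx/Fx = (779/6400) / (779/800) = 1/8
check: Δy/Fy = (3207/6400) / (3207/800) = 1/8 ✓

α = 1/8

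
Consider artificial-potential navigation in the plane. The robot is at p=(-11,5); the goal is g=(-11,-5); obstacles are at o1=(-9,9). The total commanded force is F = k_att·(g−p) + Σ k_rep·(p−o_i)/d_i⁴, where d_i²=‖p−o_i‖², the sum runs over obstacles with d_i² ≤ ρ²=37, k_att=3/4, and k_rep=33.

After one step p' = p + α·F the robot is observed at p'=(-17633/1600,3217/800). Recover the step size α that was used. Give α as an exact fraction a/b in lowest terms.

F_att = 3/4·(g−p) = 3/4·(0,-10) = (0.0000,-7.5000)
o1: d²=20 ≤ ρ²=37; F_rep = 33·(-2,-4)/20² = (-0.1650,-0.3300)
F = F_att + ΣF_rep = (-0.1650,-7.8300)
Δp = p'−p = (-0.0206,-0.9788); α = Δx/Fx = (-33/1600) / (-33/200) = 1/8
check: Δy/Fy = (-783/800) / (-783/100) = 1/8 ✓

α = 1/8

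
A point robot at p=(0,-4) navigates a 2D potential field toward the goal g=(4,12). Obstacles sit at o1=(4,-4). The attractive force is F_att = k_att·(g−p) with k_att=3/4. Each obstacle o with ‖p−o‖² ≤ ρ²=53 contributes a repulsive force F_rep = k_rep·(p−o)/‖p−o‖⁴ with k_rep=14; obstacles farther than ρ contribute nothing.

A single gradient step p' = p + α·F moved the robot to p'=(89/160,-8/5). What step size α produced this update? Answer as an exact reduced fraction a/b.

α = 1/5

F_att = 3/4·(g−p) = 3/4·(4,16) = (3.0000,12.0000)
o1: d²=16 ≤ ρ²=53; F_rep = 14·(-4,0)/16² = (-0.2188,0.0000)
F = F_att + ΣF_rep = (2.7812,12.0000)
Δp = p'−p = (0.5563,2.4000); α = Δx/Fx = (89/160) / (89/32) = 1/5
check: Δy/Fy = (12/5) / (12) = 1/5 ✓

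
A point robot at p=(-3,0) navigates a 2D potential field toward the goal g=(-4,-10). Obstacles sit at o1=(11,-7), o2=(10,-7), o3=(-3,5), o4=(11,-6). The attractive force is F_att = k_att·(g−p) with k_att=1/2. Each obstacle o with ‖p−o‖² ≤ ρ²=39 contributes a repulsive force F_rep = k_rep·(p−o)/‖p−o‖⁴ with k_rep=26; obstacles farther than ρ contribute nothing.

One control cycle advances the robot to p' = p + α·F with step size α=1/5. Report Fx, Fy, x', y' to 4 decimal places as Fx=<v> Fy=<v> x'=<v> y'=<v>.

Fx=-0.5000 Fy=-5.2080 x'=-3.1000 y'=-1.0416

F_att = 1/2·(g−p) = 1/2·(-1,-10) = (-0.5000,-5.0000)
o1: d²=245 > ρ²=39 → inactive
o2: d²=218 > ρ²=39 → inactive
o3: d²=25 ≤ ρ²=39; F_rep = 26·(0,-5)/25² = (0.0000,-0.2080)
o4: d²=232 > ρ²=39 → inactive
F = F_att + ΣF_rep = (-0.5000,-5.2080)
p' = p + 1/5·F = (-3.1000,-1.0416)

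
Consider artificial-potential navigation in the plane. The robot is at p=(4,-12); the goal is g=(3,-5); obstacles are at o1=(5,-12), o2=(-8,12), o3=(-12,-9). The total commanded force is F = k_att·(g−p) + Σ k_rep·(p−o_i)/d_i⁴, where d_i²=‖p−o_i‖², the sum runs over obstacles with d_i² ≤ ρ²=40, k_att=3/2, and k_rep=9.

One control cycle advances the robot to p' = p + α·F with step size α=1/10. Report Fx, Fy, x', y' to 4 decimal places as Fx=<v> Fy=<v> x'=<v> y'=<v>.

F_att = 3/2·(g−p) = 3/2·(-1,7) = (-1.5000,10.5000)
o1: d²=1 ≤ ρ²=40; F_rep = 9·(-1,0)/1² = (-9.0000,0.0000)
o2: d²=720 > ρ²=40 → inactive
o3: d²=265 > ρ²=40 → inactive
F = F_att + ΣF_rep = (-10.5000,10.5000)
p' = p + 1/10·F = (2.9500,-10.9500)

Fx=-10.5000 Fy=10.5000 x'=2.9500 y'=-10.9500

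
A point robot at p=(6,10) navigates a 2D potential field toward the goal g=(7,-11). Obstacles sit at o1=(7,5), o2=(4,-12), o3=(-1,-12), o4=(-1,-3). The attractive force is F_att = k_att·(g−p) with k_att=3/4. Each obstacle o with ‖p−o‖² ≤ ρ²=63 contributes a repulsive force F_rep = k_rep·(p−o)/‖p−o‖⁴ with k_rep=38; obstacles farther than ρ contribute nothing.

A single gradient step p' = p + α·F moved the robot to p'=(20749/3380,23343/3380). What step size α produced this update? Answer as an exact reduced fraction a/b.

α = 1/5

F_att = 3/4·(g−p) = 3/4·(1,-21) = (0.7500,-15.7500)
o1: d²=26 ≤ ρ²=63; F_rep = 38·(-1,5)/26² = (-0.0562,0.2811)
o2: d²=488 > ρ²=63 → inactive
o3: d²=533 > ρ²=63 → inactive
o4: d²=218 > ρ²=63 → inactive
F = F_att + ΣF_rep = (0.6938,-15.4689)
Δp = p'−p = (0.1388,-3.0938); α = Δx/Fx = (469/3380) / (469/676) = 1/5
check: Δy/Fy = (-10457/3380) / (-10457/676) = 1/5 ✓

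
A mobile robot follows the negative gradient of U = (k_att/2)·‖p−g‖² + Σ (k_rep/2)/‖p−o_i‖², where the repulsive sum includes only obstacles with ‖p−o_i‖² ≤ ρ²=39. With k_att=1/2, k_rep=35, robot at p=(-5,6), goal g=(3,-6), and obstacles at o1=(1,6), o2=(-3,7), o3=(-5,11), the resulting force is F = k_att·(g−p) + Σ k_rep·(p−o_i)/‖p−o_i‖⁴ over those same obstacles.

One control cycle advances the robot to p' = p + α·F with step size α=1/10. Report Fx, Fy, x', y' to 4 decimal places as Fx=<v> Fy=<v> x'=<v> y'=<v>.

Fx=1.0380 Fy=-7.6800 x'=-4.8962 y'=5.2320

F_att = 1/2·(g−p) = 1/2·(8,-12) = (4.0000,-6.0000)
o1: d²=36 ≤ ρ²=39; F_rep = 35·(-6,0)/36² = (-0.1620,0.0000)
o2: d²=5 ≤ ρ²=39; F_rep = 35·(-2,-1)/5² = (-2.8000,-1.4000)
o3: d²=25 ≤ ρ²=39; F_rep = 35·(0,-5)/25² = (0.0000,-0.2800)
F = F_att + ΣF_rep = (1.0380,-7.6800)
p' = p + 1/10·F = (-4.8962,5.2320)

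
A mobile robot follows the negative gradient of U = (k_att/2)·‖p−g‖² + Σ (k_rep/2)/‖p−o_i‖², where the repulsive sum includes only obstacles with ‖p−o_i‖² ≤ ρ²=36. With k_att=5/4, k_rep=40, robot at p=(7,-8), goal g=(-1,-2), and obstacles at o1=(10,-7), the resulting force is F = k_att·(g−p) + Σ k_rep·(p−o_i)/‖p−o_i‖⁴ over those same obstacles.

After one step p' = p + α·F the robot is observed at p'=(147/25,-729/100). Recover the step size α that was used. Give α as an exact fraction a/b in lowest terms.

α = 1/10

F_att = 5/4·(g−p) = 5/4·(-8,6) = (-10.0000,7.5000)
o1: d²=10 ≤ ρ²=36; F_rep = 40·(-3,-1)/10² = (-1.2000,-0.4000)
F = F_att + ΣF_rep = (-11.2000,7.1000)
Δp = p'−p = (-1.1200,0.7100); α = Δx/Fx = (-28/25) / (-56/5) = 1/10
check: Δy/Fy = (71/100) / (71/10) = 1/10 ✓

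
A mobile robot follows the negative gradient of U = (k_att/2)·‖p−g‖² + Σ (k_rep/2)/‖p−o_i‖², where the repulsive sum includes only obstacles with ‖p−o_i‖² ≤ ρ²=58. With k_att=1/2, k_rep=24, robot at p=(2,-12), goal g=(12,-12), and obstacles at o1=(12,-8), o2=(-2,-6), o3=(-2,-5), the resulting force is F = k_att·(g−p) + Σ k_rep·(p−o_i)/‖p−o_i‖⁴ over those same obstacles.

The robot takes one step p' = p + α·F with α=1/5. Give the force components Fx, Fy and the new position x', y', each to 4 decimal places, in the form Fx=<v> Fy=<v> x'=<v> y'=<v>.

Fx=5.0355 Fy=-0.0533 x'=3.0071 y'=-12.0107

F_att = 1/2·(g−p) = 1/2·(10,0) = (5.0000,0.0000)
o1: d²=116 > ρ²=58 → inactive
o2: d²=52 ≤ ρ²=58; F_rep = 24·(4,-6)/52² = (0.0355,-0.0533)
o3: d²=65 > ρ²=58 → inactive
F = F_att + ΣF_rep = (5.0355,-0.0533)
p' = p + 1/5·F = (3.0071,-12.0107)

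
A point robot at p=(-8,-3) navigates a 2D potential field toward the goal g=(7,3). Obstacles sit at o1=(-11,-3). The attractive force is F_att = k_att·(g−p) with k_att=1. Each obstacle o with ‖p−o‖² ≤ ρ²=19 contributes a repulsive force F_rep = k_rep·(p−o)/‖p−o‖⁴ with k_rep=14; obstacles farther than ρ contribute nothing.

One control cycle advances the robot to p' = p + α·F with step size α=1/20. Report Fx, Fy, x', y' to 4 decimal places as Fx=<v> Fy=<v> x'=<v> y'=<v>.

Fx=15.5185 Fy=6.0000 x'=-7.2241 y'=-2.7000

F_att = 1·(g−p) = 1·(15,6) = (15.0000,6.0000)
o1: d²=9 ≤ ρ²=19; F_rep = 14·(3,0)/9² = (0.5185,0.0000)
F = F_att + ΣF_rep = (15.5185,6.0000)
p' = p + 1/20·F = (-7.2241,-2.7000)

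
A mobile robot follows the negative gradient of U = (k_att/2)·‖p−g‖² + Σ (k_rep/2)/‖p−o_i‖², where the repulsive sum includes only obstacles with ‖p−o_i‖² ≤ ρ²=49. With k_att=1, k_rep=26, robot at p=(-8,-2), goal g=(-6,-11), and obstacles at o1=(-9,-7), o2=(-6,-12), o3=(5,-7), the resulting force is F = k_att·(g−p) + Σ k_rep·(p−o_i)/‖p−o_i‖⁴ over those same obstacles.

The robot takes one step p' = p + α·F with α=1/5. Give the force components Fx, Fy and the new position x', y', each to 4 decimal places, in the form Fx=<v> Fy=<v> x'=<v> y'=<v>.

F_att = 1·(g−p) = 1·(2,-9) = (2.0000,-9.0000)
o1: d²=26 ≤ ρ²=49; F_rep = 26·(1,5)/26² = (0.0385,0.1923)
o2: d²=104 > ρ²=49 → inactive
o3: d²=194 > ρ²=49 → inactive
F = F_att + ΣF_rep = (2.0385,-8.8077)
p' = p + 1/5·F = (-7.5923,-3.7615)

Fx=2.0385 Fy=-8.8077 x'=-7.5923 y'=-3.7615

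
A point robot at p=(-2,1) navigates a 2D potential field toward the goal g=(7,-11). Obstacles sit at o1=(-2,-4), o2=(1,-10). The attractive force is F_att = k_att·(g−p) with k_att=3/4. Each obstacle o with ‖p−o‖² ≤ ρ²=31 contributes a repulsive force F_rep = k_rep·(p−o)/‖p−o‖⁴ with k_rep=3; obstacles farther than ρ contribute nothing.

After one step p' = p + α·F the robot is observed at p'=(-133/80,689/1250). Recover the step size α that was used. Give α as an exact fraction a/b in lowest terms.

α = 1/20

F_att = 3/4·(g−p) = 3/4·(9,-12) = (6.7500,-9.0000)
o1: d²=25 ≤ ρ²=31; F_rep = 3·(0,5)/25² = (0.0000,0.0240)
o2: d²=130 > ρ²=31 → inactive
F = F_att + ΣF_rep = (6.7500,-8.9760)
Δp = p'−p = (0.3375,-0.4488); α = Δx/Fx = (27/80) / (27/4) = 1/20
check: Δy/Fy = (-561/1250) / (-1122/125) = 1/20 ✓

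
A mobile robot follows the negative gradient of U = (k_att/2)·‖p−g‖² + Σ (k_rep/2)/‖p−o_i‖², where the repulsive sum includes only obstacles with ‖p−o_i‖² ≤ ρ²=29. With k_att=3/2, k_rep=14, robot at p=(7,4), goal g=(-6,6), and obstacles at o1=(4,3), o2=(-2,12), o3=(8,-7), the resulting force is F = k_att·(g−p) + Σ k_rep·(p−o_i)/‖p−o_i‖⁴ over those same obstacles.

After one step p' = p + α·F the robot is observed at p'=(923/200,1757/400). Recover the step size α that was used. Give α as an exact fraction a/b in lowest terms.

F_att = 3/2·(g−p) = 3/2·(-13,2) = (-19.5000,3.0000)
o1: d²=10 ≤ ρ²=29; F_rep = 14·(3,1)/10² = (0.4200,0.1400)
o2: d²=145 > ρ²=29 → inactive
o3: d²=122 > ρ²=29 → inactive
F = F_att + ΣF_rep = (-19.0800,3.1400)
Δp = p'−p = (-2.3850,0.3925); α = Δx/Fx = (-477/200) / (-477/25) = 1/8
check: Δy/Fy = (157/400) / (157/50) = 1/8 ✓

α = 1/8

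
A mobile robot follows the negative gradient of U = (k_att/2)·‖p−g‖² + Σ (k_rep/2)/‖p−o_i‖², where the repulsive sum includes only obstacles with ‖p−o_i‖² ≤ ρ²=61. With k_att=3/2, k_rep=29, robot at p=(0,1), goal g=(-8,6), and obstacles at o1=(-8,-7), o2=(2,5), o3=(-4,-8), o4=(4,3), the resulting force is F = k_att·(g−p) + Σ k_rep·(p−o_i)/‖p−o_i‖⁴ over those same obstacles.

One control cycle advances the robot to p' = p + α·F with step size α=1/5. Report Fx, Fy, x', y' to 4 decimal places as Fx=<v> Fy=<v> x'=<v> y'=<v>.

F_att = 3/2·(g−p) = 3/2·(-8,5) = (-12.0000,7.5000)
o1: d²=128 > ρ²=61 → inactive
o2: d²=20 ≤ ρ²=61; F_rep = 29·(-2,-4)/20² = (-0.1450,-0.2900)
o3: d²=97 > ρ²=61 → inactive
o4: d²=20 ≤ ρ²=61; F_rep = 29·(-4,-2)/20² = (-0.2900,-0.1450)
F = F_att + ΣF_rep = (-12.4350,7.0650)
p' = p + 1/5·F = (-2.4870,2.4130)

Fx=-12.4350 Fy=7.0650 x'=-2.4870 y'=2.4130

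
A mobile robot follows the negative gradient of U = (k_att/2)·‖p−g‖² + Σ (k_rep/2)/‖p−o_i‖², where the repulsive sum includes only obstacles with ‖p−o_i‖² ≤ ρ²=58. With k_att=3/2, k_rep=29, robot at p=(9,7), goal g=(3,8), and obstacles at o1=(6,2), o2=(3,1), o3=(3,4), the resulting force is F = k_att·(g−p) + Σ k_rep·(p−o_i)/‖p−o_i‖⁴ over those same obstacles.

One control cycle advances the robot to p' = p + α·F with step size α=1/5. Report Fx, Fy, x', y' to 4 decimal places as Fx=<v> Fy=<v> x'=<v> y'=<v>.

Fx=-8.8388 Fy=1.6684 x'=7.2322 y'=7.3337

F_att = 3/2·(g−p) = 3/2·(-6,1) = (-9.0000,1.5000)
o1: d²=34 ≤ ρ²=58; F_rep = 29·(3,5)/34² = (0.0753,0.1254)
o2: d²=72 > ρ²=58 → inactive
o3: d²=45 ≤ ρ²=58; F_rep = 29·(6,3)/45² = (0.0859,0.0430)
F = F_att + ΣF_rep = (-8.8388,1.6684)
p' = p + 1/5·F = (7.2322,7.3337)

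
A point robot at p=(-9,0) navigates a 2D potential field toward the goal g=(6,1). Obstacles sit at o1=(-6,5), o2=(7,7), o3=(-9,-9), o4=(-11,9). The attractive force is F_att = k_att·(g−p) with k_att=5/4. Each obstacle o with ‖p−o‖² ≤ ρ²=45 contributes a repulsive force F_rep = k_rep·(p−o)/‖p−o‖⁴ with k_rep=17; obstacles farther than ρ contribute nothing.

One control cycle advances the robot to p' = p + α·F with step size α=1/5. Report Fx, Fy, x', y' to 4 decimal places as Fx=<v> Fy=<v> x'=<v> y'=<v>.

F_att = 5/4·(g−p) = 5/4·(15,1) = (18.7500,1.2500)
o1: d²=34 ≤ ρ²=45; F_rep = 17·(-3,-5)/34² = (-0.0441,-0.0735)
o2: d²=305 > ρ²=45 → inactive
o3: d²=81 > ρ²=45 → inactive
o4: d²=85 > ρ²=45 → inactive
F = F_att + ΣF_rep = (18.7059,1.1765)
p' = p + 1/5·F = (-5.2588,0.2353)

Fx=18.7059 Fy=1.1765 x'=-5.2588 y'=0.2353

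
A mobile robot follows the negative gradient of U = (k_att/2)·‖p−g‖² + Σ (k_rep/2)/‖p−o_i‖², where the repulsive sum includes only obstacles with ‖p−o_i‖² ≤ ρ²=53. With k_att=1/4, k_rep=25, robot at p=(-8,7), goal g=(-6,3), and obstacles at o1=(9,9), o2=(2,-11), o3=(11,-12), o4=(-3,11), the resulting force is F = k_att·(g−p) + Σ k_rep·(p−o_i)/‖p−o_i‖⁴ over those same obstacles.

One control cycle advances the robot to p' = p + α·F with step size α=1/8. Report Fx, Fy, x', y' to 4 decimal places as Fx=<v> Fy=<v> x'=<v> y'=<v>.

F_att = 1/4·(g−p) = 1/4·(2,-4) = (0.5000,-1.0000)
o1: d²=293 > ρ²=53 → inactive
o2: d²=424 > ρ²=53 → inactive
o3: d²=722 > ρ²=53 → inactive
o4: d²=41 ≤ ρ²=53; F_rep = 25·(-5,-4)/41² = (-0.0744,-0.0595)
F = F_att + ΣF_rep = (0.4256,-1.0595)
p' = p + 1/8·F = (-7.9468,6.8676)

Fx=0.4256 Fy=-1.0595 x'=-7.9468 y'=6.8676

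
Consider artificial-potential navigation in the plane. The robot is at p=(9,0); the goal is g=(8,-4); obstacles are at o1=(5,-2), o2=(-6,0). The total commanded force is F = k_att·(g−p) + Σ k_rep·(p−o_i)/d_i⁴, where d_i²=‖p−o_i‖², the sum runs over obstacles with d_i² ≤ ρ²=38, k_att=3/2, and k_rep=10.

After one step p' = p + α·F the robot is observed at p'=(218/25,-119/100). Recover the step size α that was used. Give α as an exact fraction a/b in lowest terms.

F_att = 3/2·(g−p) = 3/2·(-1,-4) = (-1.5000,-6.0000)
o1: d²=20 ≤ ρ²=38; F_rep = 10·(4,2)/20² = (0.1000,0.0500)
o2: d²=225 > ρ²=38 → inactive
F = F_att + ΣF_rep = (-1.4000,-5.9500)
Δp = p'−p = (-0.2800,-1.1900); α = Δx/Fx = (-7/25) / (-7/5) = 1/5
check: Δy/Fy = (-119/100) / (-119/20) = 1/5 ✓

α = 1/5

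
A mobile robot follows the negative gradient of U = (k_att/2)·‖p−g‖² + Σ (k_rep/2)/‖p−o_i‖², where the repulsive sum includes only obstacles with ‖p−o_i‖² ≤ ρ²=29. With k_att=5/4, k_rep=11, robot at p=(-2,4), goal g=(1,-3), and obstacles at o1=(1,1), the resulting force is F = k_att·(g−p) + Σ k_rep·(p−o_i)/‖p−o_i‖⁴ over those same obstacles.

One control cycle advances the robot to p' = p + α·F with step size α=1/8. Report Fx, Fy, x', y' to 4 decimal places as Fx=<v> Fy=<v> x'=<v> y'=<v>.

F_att = 5/4·(g−p) = 5/4·(3,-7) = (3.7500,-8.7500)
o1: d²=18 ≤ ρ²=29; F_rep = 11·(-3,3)/18² = (-0.1019,0.1019)
F = F_att + ΣF_rep = (3.6481,-8.6481)
p' = p + 1/8·F = (-1.5440,2.9190)

Fx=3.6481 Fy=-8.6481 x'=-1.5440 y'=2.9190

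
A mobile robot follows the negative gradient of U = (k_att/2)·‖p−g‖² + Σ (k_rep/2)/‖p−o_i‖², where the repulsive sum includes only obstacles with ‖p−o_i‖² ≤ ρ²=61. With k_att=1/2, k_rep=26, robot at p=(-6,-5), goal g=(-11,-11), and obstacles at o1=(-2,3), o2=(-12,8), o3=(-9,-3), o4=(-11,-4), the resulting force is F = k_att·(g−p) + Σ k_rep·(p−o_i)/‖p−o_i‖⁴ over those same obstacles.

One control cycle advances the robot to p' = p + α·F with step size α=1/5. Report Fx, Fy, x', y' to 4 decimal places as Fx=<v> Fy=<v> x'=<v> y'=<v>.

Fx=-1.8462 Fy=-3.3462 x'=-6.3692 y'=-5.6692

F_att = 1/2·(g−p) = 1/2·(-5,-6) = (-2.5000,-3.0000)
o1: d²=80 > ρ²=61 → inactive
o2: d²=205 > ρ²=61 → inactive
o3: d²=13 ≤ ρ²=61; F_rep = 26·(3,-2)/13² = (0.4615,-0.3077)
o4: d²=26 ≤ ρ²=61; F_rep = 26·(5,-1)/26² = (0.1923,-0.0385)
F = F_att + ΣF_rep = (-1.8462,-3.3462)
p' = p + 1/5·F = (-6.3692,-5.6692)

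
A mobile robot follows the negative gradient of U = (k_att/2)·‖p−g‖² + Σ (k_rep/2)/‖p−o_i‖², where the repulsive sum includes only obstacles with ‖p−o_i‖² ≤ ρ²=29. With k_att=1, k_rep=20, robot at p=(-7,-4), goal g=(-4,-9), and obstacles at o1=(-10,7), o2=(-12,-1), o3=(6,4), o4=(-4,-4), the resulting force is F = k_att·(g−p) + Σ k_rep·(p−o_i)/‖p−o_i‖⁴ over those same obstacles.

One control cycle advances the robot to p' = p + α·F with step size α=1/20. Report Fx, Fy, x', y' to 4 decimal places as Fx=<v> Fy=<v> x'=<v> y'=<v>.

F_att = 1·(g−p) = 1·(3,-5) = (3.0000,-5.0000)
o1: d²=130 > ρ²=29 → inactive
o2: d²=34 > ρ²=29 → inactive
o3: d²=233 > ρ²=29 → inactive
o4: d²=9 ≤ ρ²=29; F_rep = 20·(-3,0)/9² = (-0.7407,0.0000)
F = F_att + ΣF_rep = (2.2593,-5.0000)
p' = p + 1/20·F = (-6.8870,-4.2500)

Fx=2.2593 Fy=-5.0000 x'=-6.8870 y'=-4.2500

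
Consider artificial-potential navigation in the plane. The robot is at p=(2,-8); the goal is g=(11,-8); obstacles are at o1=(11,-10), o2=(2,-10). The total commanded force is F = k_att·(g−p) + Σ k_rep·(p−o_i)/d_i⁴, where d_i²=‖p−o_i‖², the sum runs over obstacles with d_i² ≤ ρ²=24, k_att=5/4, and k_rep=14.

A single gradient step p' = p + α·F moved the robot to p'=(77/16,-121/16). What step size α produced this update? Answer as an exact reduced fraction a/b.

α = 1/4

F_att = 5/4·(g−p) = 5/4·(9,0) = (11.2500,0.0000)
o1: d²=85 > ρ²=24 → inactive
o2: d²=4 ≤ ρ²=24; F_rep = 14·(0,2)/4² = (0.0000,1.7500)
F = F_att + ΣF_rep = (11.2500,1.7500)
Δp = p'−p = (2.8125,0.4375); α = Δx/Fx = (45/16) / (45/4) = 1/4
check: Δy/Fy = (7/16) / (7/4) = 1/4 ✓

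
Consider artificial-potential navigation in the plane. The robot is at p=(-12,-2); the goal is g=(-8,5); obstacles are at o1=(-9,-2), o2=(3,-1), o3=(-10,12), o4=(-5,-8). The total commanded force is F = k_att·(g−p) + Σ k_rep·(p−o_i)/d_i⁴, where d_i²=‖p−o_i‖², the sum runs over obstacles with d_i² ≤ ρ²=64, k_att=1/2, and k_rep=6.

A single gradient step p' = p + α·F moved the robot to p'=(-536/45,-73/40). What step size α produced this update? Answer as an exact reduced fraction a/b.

F_att = 1/2·(g−p) = 1/2·(4,7) = (2.0000,3.5000)
o1: d²=9 ≤ ρ²=64; F_rep = 6·(-3,0)/9² = (-0.2222,0.0000)
o2: d²=226 > ρ²=64 → inactive
o3: d²=200 > ρ²=64 → inactive
o4: d²=85 > ρ²=64 → inactive
F = F_att + ΣF_rep = (1.7778,3.5000)
Δp = p'−p = (0.0889,0.1750); α = Δx/Fx = (4/45) / (16/9) = 1/20
check: Δy/Fy = (7/40) / (7/2) = 1/20 ✓

α = 1/20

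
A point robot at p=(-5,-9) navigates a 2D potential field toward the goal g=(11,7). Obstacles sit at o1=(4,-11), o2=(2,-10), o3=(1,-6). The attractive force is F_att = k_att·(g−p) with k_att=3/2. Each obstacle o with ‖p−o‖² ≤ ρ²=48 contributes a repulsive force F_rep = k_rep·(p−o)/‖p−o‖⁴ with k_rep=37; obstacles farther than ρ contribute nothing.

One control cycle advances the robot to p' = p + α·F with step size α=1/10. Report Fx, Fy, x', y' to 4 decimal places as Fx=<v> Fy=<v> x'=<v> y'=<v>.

Fx=23.8904 Fy=23.9452 x'=-2.6110 y'=-6.6055

F_att = 3/2·(g−p) = 3/2·(16,16) = (24.0000,24.0000)
o1: d²=85 > ρ²=48 → inactive
o2: d²=50 > ρ²=48 → inactive
o3: d²=45 ≤ ρ²=48; F_rep = 37·(-6,-3)/45² = (-0.1096,-0.0548)
F = F_att + ΣF_rep = (23.8904,23.9452)
p' = p + 1/10·F = (-2.6110,-6.6055)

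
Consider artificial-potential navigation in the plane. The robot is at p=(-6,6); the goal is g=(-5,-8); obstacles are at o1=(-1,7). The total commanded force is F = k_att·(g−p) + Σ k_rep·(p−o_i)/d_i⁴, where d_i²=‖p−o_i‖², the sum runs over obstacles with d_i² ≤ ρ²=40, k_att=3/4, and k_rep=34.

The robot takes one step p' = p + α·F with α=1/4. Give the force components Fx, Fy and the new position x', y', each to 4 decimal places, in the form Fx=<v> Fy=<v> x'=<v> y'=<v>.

F_att = 3/4·(g−p) = 3/4·(1,-14) = (0.7500,-10.5000)
o1: d²=26 ≤ ρ²=40; F_rep = 34·(-5,-1)/26² = (-0.2515,-0.0503)
F = F_att + ΣF_rep = (0.4985,-10.5503)
p' = p + 1/4·F = (-5.8754,3.3624)

Fx=0.4985 Fy=-10.5503 x'=-5.8754 y'=3.3624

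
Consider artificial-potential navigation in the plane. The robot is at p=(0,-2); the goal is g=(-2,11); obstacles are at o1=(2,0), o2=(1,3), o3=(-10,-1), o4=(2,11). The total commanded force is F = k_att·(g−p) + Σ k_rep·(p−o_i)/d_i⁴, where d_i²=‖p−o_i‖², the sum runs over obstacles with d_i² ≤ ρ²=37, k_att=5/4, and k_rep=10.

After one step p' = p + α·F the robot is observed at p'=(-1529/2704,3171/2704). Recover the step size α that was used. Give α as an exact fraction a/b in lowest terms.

F_att = 5/4·(g−p) = 5/4·(-2,13) = (-2.5000,16.2500)
o1: d²=8 ≤ ρ²=37; F_rep = 10·(-2,-2)/8² = (-0.3125,-0.3125)
o2: d²=26 ≤ ρ²=37; F_rep = 10·(-1,-5)/26² = (-0.0148,-0.0740)
o3: d²=101 > ρ²=37 → inactive
o4: d²=173 > ρ²=37 → inactive
F = F_att + ΣF_rep = (-2.8273,15.8635)
Δp = p'−p = (-0.5655,3.1727); α = Δx/Fx = (-1529/2704) / (-7645/2704) = 1/5
check: Δy/Fy = (8579/2704) / (42895/2704) = 1/5 ✓

α = 1/5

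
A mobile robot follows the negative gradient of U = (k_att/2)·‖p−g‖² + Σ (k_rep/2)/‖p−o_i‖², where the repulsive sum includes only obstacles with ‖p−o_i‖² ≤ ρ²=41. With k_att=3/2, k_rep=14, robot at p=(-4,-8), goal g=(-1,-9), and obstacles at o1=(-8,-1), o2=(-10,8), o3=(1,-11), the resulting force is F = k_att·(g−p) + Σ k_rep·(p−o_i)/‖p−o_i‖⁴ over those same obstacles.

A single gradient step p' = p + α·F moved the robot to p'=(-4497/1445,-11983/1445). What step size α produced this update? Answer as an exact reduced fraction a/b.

F_att = 3/2·(g−p) = 3/2·(3,-1) = (4.5000,-1.5000)
o1: d²=65 > ρ²=41 → inactive
o2: d²=292 > ρ²=41 → inactive
o3: d²=34 ≤ ρ²=41; F_rep = 14·(-5,3)/34² = (-0.0606,0.0363)
F = F_att + ΣF_rep = (4.4394,-1.4637)
Δp = p'−p = (0.8879,-0.2927); α = Δx/Fx = (1283/1445) / (1283/289) = 1/5
check: Δy/Fy = (-423/1445) / (-423/289) = 1/5 ✓

α = 1/5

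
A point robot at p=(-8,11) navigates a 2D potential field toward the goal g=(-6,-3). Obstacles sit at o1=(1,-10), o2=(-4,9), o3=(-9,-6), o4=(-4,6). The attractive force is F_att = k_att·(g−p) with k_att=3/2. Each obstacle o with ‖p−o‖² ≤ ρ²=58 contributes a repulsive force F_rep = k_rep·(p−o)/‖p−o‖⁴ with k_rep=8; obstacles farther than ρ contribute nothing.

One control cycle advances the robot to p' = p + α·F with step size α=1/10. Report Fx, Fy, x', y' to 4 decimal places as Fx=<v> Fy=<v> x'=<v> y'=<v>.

F_att = 3/2·(g−p) = 3/2·(2,-14) = (3.0000,-21.0000)
o1: d²=522 > ρ²=58 → inactive
o2: d²=20 ≤ ρ²=58; F_rep = 8·(-4,2)/20² = (-0.0800,0.0400)
o3: d²=290 > ρ²=58 → inactive
o4: d²=41 ≤ ρ²=58; F_rep = 8·(-4,5)/41² = (-0.0190,0.0238)
F = F_att + ΣF_rep = (2.9010,-20.9362)
p' = p + 1/10·F = (-7.7099,8.9064)

Fx=2.9010 Fy=-20.9362 x'=-7.7099 y'=8.9064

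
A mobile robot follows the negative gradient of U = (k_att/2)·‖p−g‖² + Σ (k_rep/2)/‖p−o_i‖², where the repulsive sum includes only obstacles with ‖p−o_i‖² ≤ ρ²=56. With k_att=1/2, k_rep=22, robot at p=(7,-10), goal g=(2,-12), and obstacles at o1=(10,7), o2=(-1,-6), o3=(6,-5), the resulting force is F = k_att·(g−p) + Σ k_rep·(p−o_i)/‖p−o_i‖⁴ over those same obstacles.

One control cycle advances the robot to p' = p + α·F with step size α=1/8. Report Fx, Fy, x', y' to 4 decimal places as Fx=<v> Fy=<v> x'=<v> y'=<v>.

F_att = 1/2·(g−p) = 1/2·(-5,-2) = (-2.5000,-1.0000)
o1: d²=298 > ρ²=56 → inactive
o2: d²=80 > ρ²=56 → inactive
o3: d²=26 ≤ ρ²=56; F_rep = 22·(1,-5)/26² = (0.0325,-0.1627)
F = F_att + ΣF_rep = (-2.4675,-1.1627)
p' = p + 1/8·F = (6.6916,-10.1453)

Fx=-2.4675 Fy=-1.1627 x'=6.6916 y'=-10.1453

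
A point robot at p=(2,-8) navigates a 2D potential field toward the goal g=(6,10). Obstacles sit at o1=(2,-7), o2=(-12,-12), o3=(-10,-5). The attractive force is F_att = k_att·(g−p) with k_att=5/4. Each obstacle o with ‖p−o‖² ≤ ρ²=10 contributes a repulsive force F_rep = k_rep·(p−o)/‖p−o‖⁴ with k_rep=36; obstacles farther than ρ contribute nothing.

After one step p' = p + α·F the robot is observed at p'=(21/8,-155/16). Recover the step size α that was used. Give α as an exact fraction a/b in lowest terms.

F_att = 5/4·(g−p) = 5/4·(4,18) = (5.0000,22.5000)
o1: d²=1 ≤ ρ²=10; F_rep = 36·(0,-1)/1² = (0.0000,-36.0000)
o2: d²=212 > ρ²=10 → inactive
o3: d²=153 > ρ²=10 → inactive
F = F_att + ΣF_rep = (5.0000,-13.5000)
Δp = p'−p = (0.6250,-1.6875); α = Δx/Fx = (5/8) / (5) = 1/8
check: Δy/Fy = (-27/16) / (-27/2) = 1/8 ✓

α = 1/8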